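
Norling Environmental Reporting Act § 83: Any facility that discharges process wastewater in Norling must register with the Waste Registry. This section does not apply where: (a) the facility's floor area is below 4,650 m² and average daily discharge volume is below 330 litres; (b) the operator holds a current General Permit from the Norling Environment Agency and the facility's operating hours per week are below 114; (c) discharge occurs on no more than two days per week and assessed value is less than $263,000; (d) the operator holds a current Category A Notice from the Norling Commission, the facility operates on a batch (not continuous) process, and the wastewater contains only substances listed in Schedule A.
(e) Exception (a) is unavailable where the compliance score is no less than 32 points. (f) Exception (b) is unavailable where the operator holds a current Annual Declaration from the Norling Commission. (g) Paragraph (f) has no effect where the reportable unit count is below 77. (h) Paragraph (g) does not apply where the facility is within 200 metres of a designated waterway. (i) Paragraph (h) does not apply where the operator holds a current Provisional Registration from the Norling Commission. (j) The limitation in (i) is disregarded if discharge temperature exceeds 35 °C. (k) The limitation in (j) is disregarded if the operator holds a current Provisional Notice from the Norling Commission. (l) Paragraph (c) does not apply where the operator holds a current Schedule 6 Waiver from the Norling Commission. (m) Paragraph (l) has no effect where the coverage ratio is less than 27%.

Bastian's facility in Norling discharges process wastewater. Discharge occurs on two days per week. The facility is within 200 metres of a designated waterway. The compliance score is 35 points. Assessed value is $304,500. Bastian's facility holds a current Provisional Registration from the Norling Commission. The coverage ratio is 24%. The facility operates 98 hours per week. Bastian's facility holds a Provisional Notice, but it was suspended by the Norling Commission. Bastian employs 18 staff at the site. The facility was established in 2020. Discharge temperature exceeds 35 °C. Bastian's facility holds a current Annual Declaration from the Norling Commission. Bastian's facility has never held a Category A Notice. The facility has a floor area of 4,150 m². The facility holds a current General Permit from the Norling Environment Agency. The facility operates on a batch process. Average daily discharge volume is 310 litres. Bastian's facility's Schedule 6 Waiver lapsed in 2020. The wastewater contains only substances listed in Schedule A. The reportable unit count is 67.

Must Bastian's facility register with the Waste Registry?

Yes — Bastian's facility must register with the Waste Registry.

Exception (a)'s conditions are all satisfied: the facility's floor area is 4,150 m², below the 4,650 m² limit; average daily discharge volume is 310 litres, below the 330 litres limit. But: (e) operates against (a): the compliance score is 35 points, meeting the 32 points threshold. (a) is therefore removed.
Exception (b): a current General Permit is held; the facility's operating hours per week are 98, below the 114 limit — every condition holds. But: (f) is triggered — a current Annual Declaration is held. (g) operates (the reportable unit count is 67, below the 77 limit), but is overridden by (h): (h) is engaged — the facility is within 200 m of a designated waterway. (i) applies (a current Provisional Registration is held), but yields to (j): (j) operates — discharge temperature exceeds 35 °C. (k), which would lift (j), is inapplicable — no current Provisional Notice is held. So (b) is unavailable.
Exception (c) fails — assessed value is $304,500, not less than $263,000.
Exception (d) requires that the operator holds a current Category A Notice from the Norling Commission; but there is no Category A Notice in force, so (d) is unavailable.
No exception displaces § 83.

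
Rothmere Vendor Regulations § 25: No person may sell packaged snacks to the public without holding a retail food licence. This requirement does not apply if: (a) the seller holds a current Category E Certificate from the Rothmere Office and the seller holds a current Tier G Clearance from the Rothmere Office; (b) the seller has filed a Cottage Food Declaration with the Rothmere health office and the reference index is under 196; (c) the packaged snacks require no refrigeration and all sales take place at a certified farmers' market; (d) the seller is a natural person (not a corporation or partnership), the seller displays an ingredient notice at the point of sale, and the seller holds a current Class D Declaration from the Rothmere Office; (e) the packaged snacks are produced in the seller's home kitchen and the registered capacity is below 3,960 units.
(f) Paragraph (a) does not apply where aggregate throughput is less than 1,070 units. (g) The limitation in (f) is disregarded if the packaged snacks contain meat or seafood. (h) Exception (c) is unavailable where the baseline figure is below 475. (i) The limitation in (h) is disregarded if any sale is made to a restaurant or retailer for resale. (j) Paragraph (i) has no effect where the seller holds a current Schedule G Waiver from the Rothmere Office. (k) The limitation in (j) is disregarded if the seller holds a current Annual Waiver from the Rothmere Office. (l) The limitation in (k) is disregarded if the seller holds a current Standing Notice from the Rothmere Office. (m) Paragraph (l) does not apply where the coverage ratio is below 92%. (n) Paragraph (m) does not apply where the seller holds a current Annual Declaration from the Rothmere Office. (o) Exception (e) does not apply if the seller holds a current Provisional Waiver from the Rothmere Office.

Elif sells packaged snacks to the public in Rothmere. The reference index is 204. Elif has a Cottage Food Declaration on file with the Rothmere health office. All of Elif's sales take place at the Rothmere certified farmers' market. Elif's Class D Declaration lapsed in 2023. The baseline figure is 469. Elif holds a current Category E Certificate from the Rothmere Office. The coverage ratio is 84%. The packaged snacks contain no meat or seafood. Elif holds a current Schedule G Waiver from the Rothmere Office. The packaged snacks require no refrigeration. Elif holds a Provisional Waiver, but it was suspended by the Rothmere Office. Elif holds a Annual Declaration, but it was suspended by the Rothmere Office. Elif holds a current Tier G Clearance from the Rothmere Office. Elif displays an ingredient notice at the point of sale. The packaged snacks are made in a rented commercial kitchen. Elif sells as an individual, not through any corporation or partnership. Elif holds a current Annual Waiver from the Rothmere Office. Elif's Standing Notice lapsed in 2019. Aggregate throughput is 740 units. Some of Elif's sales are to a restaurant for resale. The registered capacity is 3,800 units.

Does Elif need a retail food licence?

No — exception (c) applies; Elif is not required to hold a retail food licence.

All of (a)'s requirements are met (a current Category E Certificate is held; a current Tier G Clearance is held). Turning to paragraphs (f)–(g): (f) operates against (a): aggregate throughput is 740 units, less than the 1,070 units limit. (g), which would lift (f), is inapplicable — the packaged snacks contain no meat or seafood. Exception (a) does not apply.
Exception (b) requires that the reference index is under 196; but the reference index is 204, not under 196, so (b) is unavailable.
All of (c)'s requirements are met (the packaged snacks are shelf-stable; all sales are at a certified farmers' market). Under paragraphs (h)–(n): (h) would limit (c) — the baseline figure is 469, below the 475 limit — but (i) sets (h) aside: (i) operates against (h): some sales are to a restaurant for resale. (j) operates (a current Schedule G Waiver is held), but is overridden by (k): (k) operates against (j): a current Annual Waiver is held. (l) is not triggered (there is no Standing Notice in force), so (k) stands. (c) remains available.
Exception (d) fails — the Class D Declaration is not current.
Exception (e) does not apply: the packaged snacks are made in a commercial kitchen, not a home kitchen.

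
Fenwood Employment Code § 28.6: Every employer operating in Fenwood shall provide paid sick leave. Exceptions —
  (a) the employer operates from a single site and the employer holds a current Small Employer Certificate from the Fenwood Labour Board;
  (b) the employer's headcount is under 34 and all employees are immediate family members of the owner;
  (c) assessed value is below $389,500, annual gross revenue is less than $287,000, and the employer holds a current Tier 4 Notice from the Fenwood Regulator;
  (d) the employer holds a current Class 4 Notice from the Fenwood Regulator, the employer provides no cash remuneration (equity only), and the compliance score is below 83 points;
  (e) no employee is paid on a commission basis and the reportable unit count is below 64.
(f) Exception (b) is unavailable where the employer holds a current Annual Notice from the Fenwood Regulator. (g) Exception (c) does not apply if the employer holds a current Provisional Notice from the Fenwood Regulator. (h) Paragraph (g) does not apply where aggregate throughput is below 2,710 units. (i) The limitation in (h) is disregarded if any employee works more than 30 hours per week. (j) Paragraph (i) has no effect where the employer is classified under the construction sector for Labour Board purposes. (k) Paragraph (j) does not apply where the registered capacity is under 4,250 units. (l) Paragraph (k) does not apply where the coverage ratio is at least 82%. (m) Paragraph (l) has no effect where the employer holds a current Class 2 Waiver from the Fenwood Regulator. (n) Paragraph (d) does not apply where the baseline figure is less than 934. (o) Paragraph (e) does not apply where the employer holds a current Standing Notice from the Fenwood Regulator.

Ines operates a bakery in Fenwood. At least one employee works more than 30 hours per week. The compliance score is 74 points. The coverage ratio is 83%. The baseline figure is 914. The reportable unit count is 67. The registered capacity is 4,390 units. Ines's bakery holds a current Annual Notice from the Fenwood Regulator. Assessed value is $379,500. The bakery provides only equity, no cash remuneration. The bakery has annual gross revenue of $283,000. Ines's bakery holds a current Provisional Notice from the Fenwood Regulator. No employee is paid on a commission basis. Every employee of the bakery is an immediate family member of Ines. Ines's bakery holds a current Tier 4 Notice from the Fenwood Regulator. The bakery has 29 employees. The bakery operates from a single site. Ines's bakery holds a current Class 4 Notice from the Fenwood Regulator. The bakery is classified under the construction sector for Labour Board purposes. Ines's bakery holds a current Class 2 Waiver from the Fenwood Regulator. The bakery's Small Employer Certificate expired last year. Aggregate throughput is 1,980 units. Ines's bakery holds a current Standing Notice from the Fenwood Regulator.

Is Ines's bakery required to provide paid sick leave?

Exception (a) requires that the employer holds a current Small Employer Certificate from the Fenwood Labour Board; but the Small Employer Certificate has expired, so (a) is unavailable.
Exception (b): the employer's headcount is 29, under the 34 limit; every employee is an immediate family member — every condition holds. But: (f) is triggered — a current Annual Notice is held. So (b) is unavailable.
Exception (c)'s conditions are all satisfied: assessed value is $379,500, below the $389,500 limit; annual gross revenue is $283,000, less than the $287,000 limit; a current Tier 4 Notice is held. Considering the limiting provisions: (g) operates (a current Provisional Notice is held), but is displaced by (h): (h) operates against (g): aggregate throughput is 1,980 units, below the 2,710 units limit. (i) would limit (h) — at least one employee exceeds 30 hours/week — but (j) sets (i) aside: (j) operates — the bakery is classified under the construction sector. (k) is inapplicable (the registered capacity is 4,390 units, not under 4,250 units), so (j) stands. So (c) applies.
All of (d)'s requirements are met (a current Class 4 Notice is held; remuneration is equity-only; the compliance score is 74 points, below the 83 points limit). Turning to paragraph (n): (n) operates against (d): the baseline figure is 914, less than the 934 limit. So (d) is unavailable.
Exception (e) does not apply: the reportable unit count is 67, not below 64.

No — exception (c) applies; Ines's bakery is not required to provide paid sick leave.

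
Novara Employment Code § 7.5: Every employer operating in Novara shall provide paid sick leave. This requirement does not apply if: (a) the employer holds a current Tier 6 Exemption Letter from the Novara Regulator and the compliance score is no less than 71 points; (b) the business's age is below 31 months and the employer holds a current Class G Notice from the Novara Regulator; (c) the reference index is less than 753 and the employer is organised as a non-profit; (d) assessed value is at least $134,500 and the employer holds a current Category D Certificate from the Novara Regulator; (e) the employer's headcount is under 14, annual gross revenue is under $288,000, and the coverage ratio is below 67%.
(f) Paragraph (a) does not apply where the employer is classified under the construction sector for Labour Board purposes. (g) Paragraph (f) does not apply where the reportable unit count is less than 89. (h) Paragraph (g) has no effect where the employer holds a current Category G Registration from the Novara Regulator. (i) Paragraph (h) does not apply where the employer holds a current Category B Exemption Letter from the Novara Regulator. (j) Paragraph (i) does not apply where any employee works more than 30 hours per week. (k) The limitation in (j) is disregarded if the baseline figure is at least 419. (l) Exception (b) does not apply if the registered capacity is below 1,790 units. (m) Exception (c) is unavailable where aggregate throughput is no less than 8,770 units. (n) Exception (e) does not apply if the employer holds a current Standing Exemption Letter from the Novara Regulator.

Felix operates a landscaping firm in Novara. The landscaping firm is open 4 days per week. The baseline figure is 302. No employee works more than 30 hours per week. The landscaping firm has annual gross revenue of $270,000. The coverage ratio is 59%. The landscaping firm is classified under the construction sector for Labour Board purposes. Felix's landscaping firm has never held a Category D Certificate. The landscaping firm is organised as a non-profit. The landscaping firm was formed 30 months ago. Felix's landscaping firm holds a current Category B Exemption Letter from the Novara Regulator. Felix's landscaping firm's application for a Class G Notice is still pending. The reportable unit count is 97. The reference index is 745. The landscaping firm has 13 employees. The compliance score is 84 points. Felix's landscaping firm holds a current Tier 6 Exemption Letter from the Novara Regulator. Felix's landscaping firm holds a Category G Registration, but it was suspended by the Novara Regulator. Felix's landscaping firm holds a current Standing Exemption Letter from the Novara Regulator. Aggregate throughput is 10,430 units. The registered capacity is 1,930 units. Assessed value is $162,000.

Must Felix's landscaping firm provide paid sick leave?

Yes — Felix's landscaping firm must provide paid sick leave.

Exception (a): a current Tier 6 Exemption Letter is held; the compliance score is 84 points, meeting the 71 points threshold — every condition holds. However, paragraphs (f)–(k) must be considered: (f) operates against (a): the landscaping firm is classified under the construction sector. (g), which would lift (f), is inapplicable — the reportable unit count is 97, not less than 89. Exception (a) does not apply.
Exception (b) requires that the employer holds a current Class G Notice from the Novara Regulator; but no current Class G Notice is held, so (b) is unavailable.
Exception (c): the reference index is 745, less than the 753 limit; the employer is a non-profit — every condition holds. However, paragraph (m) must be considered: (m) operates — aggregate throughput is 10,430 units, meeting the 8,770 units threshold. Exception (c) does not apply.
Exception (d) fails — no current Category D Certificate is held.
Exception (e)'s conditions are all satisfied: the employer's headcount is 13, under the 14 limit; annual gross revenue is $270,000, under the $288,000 limit; the coverage ratio is 59%, below the 67% limit. However, paragraph (n) must be considered: (n) operates against (e): a current Standing Exemption Letter is held. So (e) is unavailable.
No exception is made out. Felix's landscaping firm falls within the general rule.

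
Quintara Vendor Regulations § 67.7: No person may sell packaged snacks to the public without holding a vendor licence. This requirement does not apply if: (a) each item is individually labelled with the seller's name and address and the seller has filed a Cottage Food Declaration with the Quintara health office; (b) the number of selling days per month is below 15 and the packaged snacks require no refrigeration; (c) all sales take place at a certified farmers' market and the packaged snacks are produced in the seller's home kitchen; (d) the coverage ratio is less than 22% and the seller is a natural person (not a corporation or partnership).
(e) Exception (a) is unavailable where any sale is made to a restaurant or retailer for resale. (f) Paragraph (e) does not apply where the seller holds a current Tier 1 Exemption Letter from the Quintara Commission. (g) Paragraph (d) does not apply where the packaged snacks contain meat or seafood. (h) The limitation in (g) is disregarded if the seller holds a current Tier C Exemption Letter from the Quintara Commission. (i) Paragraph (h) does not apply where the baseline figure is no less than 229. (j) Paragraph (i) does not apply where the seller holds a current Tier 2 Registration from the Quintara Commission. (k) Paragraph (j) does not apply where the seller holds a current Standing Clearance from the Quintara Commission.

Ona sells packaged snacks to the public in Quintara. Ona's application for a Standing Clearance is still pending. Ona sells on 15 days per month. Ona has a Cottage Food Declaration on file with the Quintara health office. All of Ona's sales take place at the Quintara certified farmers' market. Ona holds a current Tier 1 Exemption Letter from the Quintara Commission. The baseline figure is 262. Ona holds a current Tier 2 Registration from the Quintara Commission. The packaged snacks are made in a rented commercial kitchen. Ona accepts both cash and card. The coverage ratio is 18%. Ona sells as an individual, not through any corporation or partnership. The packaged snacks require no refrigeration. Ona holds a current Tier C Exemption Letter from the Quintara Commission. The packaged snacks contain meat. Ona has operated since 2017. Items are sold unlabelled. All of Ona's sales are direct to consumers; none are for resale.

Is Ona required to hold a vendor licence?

No — exception (d) applies; Ona is not required to hold a vendor licence.

Exception (a) requires that each item is individually labelled with the seller's name and address; but items are sold unlabelled, so (a) is unavailable.
Exception (b) fails — the number of selling days per month is 15, not below 15.
Exception (c) fails — the packaged snacks are made in a commercial kitchen, not a home kitchen.
Exception (d)'s conditions are all satisfied: the coverage ratio is 18%, less than the 22% limit; the seller is a natural person. Under paragraphs (g)–(k): (g) would limit (d) — the packaged snacks contain meat — but (h) sets (g) aside: (h) operates against (g): a current Tier C Exemption Letter is held. (i) would limit (h) — the baseline figure is 262, meeting the 229 threshold — but (j) sets (i) aside: (j) is engaged — a current Tier 2 Registration is held. (k), which would lift (j), does not operate here — the Standing Clearance is not current. Exception (d) stands.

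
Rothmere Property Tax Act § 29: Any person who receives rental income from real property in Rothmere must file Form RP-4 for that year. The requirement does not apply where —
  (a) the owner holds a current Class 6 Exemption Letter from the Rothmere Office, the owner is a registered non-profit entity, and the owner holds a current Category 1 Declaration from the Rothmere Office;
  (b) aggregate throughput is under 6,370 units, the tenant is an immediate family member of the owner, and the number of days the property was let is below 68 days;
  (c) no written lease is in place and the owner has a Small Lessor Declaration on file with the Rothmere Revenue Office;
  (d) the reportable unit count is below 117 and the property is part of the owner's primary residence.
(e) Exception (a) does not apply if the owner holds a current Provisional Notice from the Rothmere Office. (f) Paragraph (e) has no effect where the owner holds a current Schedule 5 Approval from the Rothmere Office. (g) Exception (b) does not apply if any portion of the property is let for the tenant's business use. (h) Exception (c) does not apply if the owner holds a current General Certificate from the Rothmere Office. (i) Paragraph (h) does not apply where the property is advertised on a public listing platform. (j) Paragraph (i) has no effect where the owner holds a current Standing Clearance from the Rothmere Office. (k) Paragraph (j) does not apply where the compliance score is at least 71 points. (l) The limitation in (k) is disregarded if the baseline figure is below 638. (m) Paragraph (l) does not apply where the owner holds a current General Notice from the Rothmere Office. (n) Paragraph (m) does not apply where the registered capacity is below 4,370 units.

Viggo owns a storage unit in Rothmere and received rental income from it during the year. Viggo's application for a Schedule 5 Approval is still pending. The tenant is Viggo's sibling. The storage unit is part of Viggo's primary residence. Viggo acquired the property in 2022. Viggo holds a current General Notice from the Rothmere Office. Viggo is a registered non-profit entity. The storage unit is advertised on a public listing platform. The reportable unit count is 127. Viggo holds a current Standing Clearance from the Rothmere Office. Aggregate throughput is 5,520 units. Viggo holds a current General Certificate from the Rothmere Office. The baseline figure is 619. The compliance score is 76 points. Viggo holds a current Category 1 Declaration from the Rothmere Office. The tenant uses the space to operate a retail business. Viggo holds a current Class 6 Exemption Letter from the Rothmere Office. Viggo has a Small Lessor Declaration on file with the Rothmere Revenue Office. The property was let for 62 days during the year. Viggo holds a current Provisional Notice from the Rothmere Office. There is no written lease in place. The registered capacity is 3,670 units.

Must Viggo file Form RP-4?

Yes — Viggo must file Form RP-4.

Exception (a) is satisfied on its face — a current Class 6 Exemption Letter is held; Viggo is a registered non-profit; a current Category 1 Declaration is held. Turning to paragraphs (e)–(f): (e) operates against (a): a current Provisional Notice is held. (f) is not triggered (there is no Schedule 5 Approval in force), so (e) stands. So (a) is unavailable.
Exception (b) is satisfied on its face — aggregate throughput is 5,520 units, under the 6,370 units limit; the tenant is an immediate family member; the number of days the property was let is 62 days, below the 68 days limit. Turning to paragraph (g): (g) is engaged — the space is let for business use. (b) is therefore removed.
Exception (c) is satisfied on its face — there is no written lease; a Small Lessor Declaration is on file. But: (h) operates against (c): a current General Certificate is held. (i) applies (the property is publicly advertised), but is itself disapplied by (j): (j) operates against (i): a current Standing Clearance is held. (k) applies (the compliance score is 76 points, meeting the 71 points threshold), but is overridden by (l): (l) is engaged — the baseline figure is 619, below the 638 limit. (m) would limit (l) — a current General Notice is held — but (n) sets (m) aside: (n) is triggered — the registered capacity is 3,670 units, below the 4,370 units limit. So (c) is unavailable.
Exception (d) fails — the reportable unit count is 127, not below 117.
No exception is made out. Viggo falls within the general rule.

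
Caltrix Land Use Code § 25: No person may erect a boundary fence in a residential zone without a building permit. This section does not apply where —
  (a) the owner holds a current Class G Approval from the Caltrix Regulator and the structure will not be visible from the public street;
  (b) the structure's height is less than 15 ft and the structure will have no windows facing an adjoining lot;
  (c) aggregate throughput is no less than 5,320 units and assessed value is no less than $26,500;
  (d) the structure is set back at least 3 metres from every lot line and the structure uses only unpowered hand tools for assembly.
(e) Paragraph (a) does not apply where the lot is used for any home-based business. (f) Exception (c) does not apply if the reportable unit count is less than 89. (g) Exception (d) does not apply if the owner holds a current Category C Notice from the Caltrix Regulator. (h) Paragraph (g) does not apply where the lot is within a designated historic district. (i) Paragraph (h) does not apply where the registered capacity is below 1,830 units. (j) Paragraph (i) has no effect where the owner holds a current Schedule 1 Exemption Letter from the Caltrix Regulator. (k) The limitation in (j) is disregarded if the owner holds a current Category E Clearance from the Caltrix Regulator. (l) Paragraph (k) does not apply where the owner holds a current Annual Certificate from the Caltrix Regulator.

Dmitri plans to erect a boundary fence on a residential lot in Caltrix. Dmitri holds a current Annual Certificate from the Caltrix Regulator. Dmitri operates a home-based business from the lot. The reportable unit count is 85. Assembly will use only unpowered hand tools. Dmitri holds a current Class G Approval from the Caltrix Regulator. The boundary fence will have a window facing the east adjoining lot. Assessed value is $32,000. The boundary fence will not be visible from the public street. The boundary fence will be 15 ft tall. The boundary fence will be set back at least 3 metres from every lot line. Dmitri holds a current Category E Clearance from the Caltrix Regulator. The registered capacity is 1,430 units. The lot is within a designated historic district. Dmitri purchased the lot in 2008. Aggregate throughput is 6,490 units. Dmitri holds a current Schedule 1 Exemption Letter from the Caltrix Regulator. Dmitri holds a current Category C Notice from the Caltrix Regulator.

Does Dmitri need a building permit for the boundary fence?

No — exception (d) applies; Dmitri does not need a building permit.

Exception (a) is satisfied on its face — a current Class G Approval is held; the structure will not be visible from the street. But: (e) is engaged — a home-based business operates on the lot. Exception (a) does not apply.
Exception (b) fails — the structure's height is 15 ft, not less than 15 ft.
All of (c)'s requirements are met (aggregate throughput is 6,490 units, meeting the 5,320 units threshold; assessed value is $32,000, meeting the $26,500 threshold). But applying paragraph (f): (f) operates — the reportable unit count is 85, less than the 89 limit. So (c) is unavailable.
Exception (d)'s conditions are all satisfied: the setback is at least 3 m on every side; assembly uses only hand tools. Under paragraphs (g)–(l): (g) would limit (d) — a current Category C Notice is held — but (h) sets (g) aside: (h) operates against (g): the lot is in a historic district. (i) applies (the registered capacity is 1,430 units, below the 1,830 units limit), but is set aside by (j): (j) operates against (i): a current Schedule 1 Exemption Letter is held. (k) applies (a current Category E Clearance is held), but is itself disapplied by (l): (l) is engaged — a current Annual Certificate is held. So (d) applies.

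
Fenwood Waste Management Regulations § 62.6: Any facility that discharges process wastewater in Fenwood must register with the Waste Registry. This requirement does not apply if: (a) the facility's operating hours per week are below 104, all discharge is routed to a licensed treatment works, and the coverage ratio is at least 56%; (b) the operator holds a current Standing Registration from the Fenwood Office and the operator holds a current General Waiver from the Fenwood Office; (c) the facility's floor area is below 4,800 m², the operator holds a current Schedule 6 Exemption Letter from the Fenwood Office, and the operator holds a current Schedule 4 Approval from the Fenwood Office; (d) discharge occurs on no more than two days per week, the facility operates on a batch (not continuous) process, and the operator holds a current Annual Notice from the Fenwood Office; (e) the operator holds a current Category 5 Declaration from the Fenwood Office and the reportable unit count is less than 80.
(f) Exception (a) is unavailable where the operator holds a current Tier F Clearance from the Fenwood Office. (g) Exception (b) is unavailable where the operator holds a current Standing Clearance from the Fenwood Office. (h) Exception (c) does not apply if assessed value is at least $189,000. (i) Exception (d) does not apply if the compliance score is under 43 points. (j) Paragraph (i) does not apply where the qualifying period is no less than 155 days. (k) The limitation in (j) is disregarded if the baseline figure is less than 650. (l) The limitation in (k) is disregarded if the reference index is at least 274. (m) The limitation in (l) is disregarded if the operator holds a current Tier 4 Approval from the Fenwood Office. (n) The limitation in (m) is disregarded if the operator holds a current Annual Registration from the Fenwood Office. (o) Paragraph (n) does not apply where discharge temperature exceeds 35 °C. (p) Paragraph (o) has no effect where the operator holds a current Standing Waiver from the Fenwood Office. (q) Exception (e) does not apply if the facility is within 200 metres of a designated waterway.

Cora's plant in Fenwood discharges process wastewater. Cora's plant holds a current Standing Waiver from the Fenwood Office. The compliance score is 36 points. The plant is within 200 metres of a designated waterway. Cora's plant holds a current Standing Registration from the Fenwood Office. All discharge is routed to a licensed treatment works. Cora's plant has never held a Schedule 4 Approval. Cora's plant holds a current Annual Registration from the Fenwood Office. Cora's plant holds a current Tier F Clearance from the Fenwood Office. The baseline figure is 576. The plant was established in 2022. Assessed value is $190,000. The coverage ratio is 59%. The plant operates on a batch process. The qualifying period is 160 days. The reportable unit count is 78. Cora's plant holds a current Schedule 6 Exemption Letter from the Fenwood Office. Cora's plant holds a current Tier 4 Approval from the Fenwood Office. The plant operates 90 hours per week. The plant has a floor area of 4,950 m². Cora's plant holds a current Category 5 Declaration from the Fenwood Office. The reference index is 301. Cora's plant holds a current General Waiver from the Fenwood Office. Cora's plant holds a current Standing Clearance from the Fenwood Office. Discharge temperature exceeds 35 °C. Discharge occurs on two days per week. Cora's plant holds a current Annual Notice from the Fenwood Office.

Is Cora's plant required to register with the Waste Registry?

Exception (a) is satisfied on its face — the facility's operating hours per week are 90, below the 104 limit; discharge is routed to a licensed treatment works; the coverage ratio is 59%, meeting the 56% threshold. But applying paragraph (f): (f) operates — a current Tier F Clearance is held. Exception (a) does not apply.
Exception (b)'s conditions are all satisfied: a current Standing Registration is held; a current General Waiver is held. But applying paragraph (g): (g) is engaged — a current Standing Clearance is held. Exception (b) does not apply.
Exception (c) requires that the facility's floor area is below 4,800 m²; but the facility's floor area is 4,950 m², not below 4,800 m², so (c) is unavailable.
Exception (d)'s conditions are all satisfied: discharge occurs on no more than two days per week; the facility operates on a batch process; a current Annual Notice is held. Considering the limiting provisions: (i) would limit (d) — the compliance score is 36 points, under the 43 points limit — but (j) sets (i) aside: (j) operates against (i): the qualifying period is 160 days, meeting the 155 days threshold. (k) would limit (j) — the baseline figure is 576, less than the 650 limit — but (l) sets (k) aside: (l) operates against (k): the reference index is 301, meeting the 274 threshold. (m) would limit (l) — a current Tier 4 Approval is held — but (n) sets (m) aside: (n) operates against (m): a current Annual Registration is held. (o) would limit (n) — discharge temperature exceeds 35 °C — but (p) sets (o) aside: (p) operates against (o): a current Standing Waiver is held. (d) remains available.
Exception (e): a current Category 5 Declaration is held; the reportable unit count is 78, less than the 80 limit — every condition holds. Turning to paragraph (q): (q) operates — the plant is within 200 m of a designated waterway. Exception (e) does not apply.

No — exception (d) applies; Cora's plant is not required to register with the Waste Registry.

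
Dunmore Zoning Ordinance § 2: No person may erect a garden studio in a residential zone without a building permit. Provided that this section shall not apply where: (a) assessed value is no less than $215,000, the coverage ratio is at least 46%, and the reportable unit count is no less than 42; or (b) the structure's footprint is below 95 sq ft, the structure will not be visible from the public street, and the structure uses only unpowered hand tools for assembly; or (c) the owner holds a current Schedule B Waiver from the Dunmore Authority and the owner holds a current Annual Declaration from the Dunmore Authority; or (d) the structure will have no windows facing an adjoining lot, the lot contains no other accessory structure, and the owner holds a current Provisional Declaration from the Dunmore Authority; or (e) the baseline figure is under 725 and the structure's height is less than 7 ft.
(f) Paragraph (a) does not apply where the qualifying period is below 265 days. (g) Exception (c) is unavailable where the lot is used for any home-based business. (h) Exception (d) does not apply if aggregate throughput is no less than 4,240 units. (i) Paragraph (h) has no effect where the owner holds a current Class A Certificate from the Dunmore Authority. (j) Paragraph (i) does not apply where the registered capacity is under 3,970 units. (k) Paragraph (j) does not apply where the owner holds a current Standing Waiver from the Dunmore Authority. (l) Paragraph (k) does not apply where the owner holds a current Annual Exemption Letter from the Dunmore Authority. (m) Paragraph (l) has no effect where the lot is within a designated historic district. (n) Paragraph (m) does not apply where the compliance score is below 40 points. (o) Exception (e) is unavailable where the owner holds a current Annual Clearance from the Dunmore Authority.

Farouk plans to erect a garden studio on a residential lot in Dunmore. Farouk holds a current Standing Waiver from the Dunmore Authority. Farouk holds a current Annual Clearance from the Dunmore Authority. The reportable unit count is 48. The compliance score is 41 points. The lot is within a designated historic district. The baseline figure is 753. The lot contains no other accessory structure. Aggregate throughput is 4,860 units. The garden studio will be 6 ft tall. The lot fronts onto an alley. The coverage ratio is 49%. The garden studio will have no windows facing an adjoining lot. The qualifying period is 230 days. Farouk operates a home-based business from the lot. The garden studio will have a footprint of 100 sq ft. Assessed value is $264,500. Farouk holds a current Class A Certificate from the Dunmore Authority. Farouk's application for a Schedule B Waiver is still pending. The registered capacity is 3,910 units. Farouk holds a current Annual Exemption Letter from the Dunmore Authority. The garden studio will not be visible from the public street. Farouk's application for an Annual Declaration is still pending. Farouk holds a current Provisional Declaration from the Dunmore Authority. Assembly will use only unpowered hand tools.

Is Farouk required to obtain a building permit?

Exception (a) is satisfied on its face — assessed value is $264,500, meeting the $215,000 threshold; the coverage ratio is 49%, meeting the 46% threshold; the reportable unit count is 48, meeting the 42 threshold. But applying paragraph (f): (f) is triggered — the qualifying period is 230 days, below the 265 days limit. (a) is therefore removed.
Exception (b) does not apply: the structure's footprint is 100 sq ft, not below 95 sq ft.
Exception (c) does not apply: the Schedule B Waiver is not current.
Exception (d)'s conditions are all satisfied: no windows face an adjoining lot; the lot has no other accessory structure; a current Provisional Declaration is held. As to paragraphs (h)–(n): (h) would limit (d) — aggregate throughput is 4,860 units, meeting the 4,240 units threshold — but (i) sets (h) aside: (i) operates against (h): a current Class A Certificate is held. (j) operates (the registered capacity is 3,910 units, under the 3,970 units limit), but is itself disapplied by (k): (k) operates against (j): a current Standing Waiver is held. (l) would limit (k) — a current Annual Exemption Letter is held — but (m) sets (l) aside: (m) operates against (l): the lot is in a historic district. (n) does not operate here (the compliance score is 41 points, not below 40 points), so (m) stands. Exception (d) stands.
Exception (e) does not apply: the baseline figure is 753, not under 725.

No — exception (d) applies; Farouk does not need a building permit.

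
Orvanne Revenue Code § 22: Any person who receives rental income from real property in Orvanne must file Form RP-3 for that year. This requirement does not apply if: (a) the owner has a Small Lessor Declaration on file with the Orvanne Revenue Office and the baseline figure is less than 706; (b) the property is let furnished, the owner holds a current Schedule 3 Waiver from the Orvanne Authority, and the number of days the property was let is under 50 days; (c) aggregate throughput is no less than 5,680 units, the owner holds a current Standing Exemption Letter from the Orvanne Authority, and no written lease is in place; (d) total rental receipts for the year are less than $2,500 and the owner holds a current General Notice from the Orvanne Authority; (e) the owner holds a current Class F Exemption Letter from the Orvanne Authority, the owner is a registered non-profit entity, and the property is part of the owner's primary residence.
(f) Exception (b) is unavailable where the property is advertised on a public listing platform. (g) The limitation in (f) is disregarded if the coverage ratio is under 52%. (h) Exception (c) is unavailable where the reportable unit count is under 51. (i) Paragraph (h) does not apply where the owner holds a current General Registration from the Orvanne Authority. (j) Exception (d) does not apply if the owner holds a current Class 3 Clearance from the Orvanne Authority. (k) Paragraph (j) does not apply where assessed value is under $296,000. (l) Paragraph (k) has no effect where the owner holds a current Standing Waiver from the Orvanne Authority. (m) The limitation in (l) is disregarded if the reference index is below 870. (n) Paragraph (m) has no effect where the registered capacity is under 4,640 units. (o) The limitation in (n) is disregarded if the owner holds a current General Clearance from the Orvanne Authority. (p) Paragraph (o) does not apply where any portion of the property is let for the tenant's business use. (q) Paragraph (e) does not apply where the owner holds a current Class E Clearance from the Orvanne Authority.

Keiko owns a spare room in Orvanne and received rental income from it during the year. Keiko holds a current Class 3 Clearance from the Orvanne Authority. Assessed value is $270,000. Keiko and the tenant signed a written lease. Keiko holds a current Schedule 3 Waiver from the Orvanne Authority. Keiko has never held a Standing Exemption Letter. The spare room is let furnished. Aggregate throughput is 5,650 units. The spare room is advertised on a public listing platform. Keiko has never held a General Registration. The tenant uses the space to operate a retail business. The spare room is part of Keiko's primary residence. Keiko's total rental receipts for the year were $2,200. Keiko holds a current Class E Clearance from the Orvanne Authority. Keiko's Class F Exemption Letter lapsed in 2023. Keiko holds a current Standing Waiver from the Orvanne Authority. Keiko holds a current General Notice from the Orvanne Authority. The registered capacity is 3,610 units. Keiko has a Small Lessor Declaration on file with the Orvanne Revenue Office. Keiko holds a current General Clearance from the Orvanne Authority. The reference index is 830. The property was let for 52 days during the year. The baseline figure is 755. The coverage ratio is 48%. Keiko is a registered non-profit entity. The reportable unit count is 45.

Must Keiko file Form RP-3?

Yes — Keiko must file Form RP-3.

Exception (a) does not apply: the baseline figure is 755, not less than 706.
Exception (b) requires that the number of days the property was let is under 50 days; but the number of days the property was let is 52 days, not under 50 days, so (b) is unavailable.
Exception (c) requires that aggregate throughput is no less than 5,680 units; but aggregate throughput is 5,650 units, short of 5,680 units, so (c) is unavailable.
All of (d)'s requirements are met (total rental receipts for the year are $2,200, less than the $2,500 limit; a current General Notice is held). But applying paragraphs (j)–(p): (j) operates against (d): a current Class 3 Clearance is held. (k) would limit (j) — assessed value is $270,000, under the $296,000 limit — but (l) sets (k) aside: (l) operates against (k): a current Standing Waiver is held. (m) would limit (l) — the reference index is 830, below the 870 limit — but (n) sets (m) aside: (n) operates against (m): the registered capacity is 3,610 units, under the 4,640 units limit. (o) is engaged (a current General Clearance is held), but is set aside by (p): (p) operates against (o): the space is let for business use. (d) is therefore removed.
Exception (e) does not apply: there is no Class F Exemption Letter in force.
No exception is made out. Keiko falls within the general rule.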